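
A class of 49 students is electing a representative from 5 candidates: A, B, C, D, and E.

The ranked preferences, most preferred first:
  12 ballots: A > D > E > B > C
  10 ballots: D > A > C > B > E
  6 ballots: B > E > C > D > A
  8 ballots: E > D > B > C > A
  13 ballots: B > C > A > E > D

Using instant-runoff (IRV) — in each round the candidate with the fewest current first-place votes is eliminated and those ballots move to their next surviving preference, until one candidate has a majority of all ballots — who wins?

Round 1: A 12, B 19, C 0, D 10, E 8. C eliminated.
Round 2: A 12, B 19, D 10, E 8. E eliminated.
Round 3: A 12, B 19, D 18. A eliminated.
Round 4: B 19, D 30. D has a majority (≥25).

D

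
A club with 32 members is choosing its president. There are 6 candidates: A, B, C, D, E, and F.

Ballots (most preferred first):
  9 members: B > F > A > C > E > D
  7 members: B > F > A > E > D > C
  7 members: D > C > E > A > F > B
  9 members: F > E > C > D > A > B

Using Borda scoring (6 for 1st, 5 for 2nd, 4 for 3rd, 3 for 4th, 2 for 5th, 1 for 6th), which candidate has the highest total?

F

A: 9×4 + 7×4 + 7×3 + 9×2 = 103
B: 9×6 + 7×6 + 7×1 + 9×1 = 112
C: 9×3 + 7×1 + 7×5 + 9×4 = 105
D: 9×1 + 7×2 + 7×6 + 9×3 = 92
E: 9×2 + 7×3 + 7×4 + 9×5 = 112
F: 9×5 + 7×5 + 7×2 + 9×6 = 148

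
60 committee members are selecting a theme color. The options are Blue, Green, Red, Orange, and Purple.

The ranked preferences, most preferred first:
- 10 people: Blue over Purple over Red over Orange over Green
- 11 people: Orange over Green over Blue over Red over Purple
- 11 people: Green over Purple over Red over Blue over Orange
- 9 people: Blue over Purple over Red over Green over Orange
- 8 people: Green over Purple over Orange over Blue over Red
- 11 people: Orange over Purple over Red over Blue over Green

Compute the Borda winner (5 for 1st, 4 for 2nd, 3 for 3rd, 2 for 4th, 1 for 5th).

Blue: 10×5 + 11×3 + 11×2 + 9×5 + 8×2 + 11×2 = 188
Green: 10×1 + 11×4 + 11×5 + 9×2 + 8×5 + 11×1 = 178
Red: 10×3 + 11×2 + 11×3 + 9×3 + 8×1 + 11×3 = 153
Orange: 10×2 + 11×5 + 11×1 + 9×1 + 8×3 + 11×5 = 174
Purple: 10×4 + 11×1 + 11×4 + 9×4 + 8×4 + 11×4 = 207

Purple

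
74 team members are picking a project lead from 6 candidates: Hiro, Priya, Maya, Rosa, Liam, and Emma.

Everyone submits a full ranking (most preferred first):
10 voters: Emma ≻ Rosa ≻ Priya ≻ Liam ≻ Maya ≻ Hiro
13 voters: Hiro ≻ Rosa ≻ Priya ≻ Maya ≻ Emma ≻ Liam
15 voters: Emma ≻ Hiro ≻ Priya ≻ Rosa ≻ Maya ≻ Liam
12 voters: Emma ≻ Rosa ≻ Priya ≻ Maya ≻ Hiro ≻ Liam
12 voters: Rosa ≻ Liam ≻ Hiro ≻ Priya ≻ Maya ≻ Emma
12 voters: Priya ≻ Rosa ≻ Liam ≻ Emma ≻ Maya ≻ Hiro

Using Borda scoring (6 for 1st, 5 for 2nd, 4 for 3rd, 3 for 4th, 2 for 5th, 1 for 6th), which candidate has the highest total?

Rosa

Hiro: 10×1 + 13×6 + 15×5 + 12×2 + 12×4 + 12×1 = 247
Priya: 10×4 + 13×4 + 15×4 + 12×4 + 12×3 + 12×6 = 308
Maya: 10×2 + 13×3 + 15×2 + 12×3 + 12×2 + 12×2 = 173
Rosa: 10×5 + 13×5 + 15×3 + 12×5 + 12×6 + 12×5 = 352
Liam: 10×3 + 13×1 + 15×1 + 12×1 + 12×5 + 12×4 = 178
Emma: 10×6 + 13×2 + 15×6 + 12×6 + 12×1 + 12×3 = 296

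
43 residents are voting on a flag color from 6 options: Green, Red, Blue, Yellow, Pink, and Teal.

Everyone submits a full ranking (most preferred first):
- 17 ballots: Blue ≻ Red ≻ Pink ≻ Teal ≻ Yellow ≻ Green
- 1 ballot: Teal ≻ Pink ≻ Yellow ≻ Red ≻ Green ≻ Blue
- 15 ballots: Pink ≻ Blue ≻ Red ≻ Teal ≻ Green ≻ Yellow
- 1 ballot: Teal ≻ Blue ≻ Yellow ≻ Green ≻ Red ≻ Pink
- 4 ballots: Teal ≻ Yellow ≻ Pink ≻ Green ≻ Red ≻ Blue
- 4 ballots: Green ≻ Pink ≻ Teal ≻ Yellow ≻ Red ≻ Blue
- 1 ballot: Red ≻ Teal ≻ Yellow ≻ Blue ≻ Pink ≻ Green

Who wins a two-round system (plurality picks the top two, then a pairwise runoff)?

Round 1 first-place votes: Green 4, Red 1, Blue 17, Yellow 0, Pink 15, Teal 6. Blue and Pink advance.
Runoff: Blue is ranked above Pink on 19 ballots, Pink above Blue on 24.

Pink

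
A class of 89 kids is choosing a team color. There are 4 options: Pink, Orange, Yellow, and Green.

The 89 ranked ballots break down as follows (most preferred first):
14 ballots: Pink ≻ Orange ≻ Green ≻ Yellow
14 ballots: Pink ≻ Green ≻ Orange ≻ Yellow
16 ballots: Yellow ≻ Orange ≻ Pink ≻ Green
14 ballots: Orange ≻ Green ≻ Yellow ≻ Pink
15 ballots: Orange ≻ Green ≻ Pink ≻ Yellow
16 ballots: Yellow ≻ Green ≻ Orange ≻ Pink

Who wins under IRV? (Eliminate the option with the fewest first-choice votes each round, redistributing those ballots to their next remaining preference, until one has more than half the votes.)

Round 1: Pink 28, Orange 29, Yellow 32, Green 0. Green eliminated.
Round 2: Pink 28, Orange 29, Yellow 32. Pink eliminated.
Round 3: Orange 57, Yellow 32. Orange has a majority (≥45).

Orange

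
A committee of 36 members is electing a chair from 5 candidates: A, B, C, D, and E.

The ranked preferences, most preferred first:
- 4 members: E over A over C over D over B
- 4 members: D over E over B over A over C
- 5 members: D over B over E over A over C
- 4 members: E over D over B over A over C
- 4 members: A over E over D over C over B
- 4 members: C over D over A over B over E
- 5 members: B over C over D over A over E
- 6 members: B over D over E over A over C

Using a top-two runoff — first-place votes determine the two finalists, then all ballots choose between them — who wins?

D

Round 1 first-place votes: A 4, B 11, C 4, D 9, E 8. B and D advance.
Runoff: B is ranked above D on 11 ballots, D above B on 25.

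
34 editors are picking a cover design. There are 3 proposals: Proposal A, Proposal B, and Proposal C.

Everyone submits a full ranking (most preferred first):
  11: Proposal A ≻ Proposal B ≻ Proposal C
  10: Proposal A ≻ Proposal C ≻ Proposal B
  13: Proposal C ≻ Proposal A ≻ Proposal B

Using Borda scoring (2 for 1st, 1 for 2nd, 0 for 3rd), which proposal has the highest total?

Proposal A: 11×2 + 10×2 + 13×1 = 55
Proposal B: 11×1 + 10×0 + 13×0 = 11
Proposal C: 11×0 + 10×1 + 13×2 = 36

Proposal A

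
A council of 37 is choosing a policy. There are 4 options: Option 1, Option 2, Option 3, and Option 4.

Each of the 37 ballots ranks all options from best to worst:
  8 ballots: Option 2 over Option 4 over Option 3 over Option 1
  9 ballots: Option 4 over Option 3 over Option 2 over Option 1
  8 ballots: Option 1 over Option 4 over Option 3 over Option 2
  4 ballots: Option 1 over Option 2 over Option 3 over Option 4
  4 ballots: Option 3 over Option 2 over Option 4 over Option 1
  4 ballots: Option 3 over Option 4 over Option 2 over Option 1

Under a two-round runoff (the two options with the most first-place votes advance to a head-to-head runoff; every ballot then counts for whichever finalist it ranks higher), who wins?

Option 4

Round 1 first-place votes: Option 1 12, Option 2 8, Option 3 8, Option 4 9. Option 1 and Option 4 advance.
Runoff: Option 1 is ranked above Option 4 on 12 ballots, Option 4 above Option 1 on 25.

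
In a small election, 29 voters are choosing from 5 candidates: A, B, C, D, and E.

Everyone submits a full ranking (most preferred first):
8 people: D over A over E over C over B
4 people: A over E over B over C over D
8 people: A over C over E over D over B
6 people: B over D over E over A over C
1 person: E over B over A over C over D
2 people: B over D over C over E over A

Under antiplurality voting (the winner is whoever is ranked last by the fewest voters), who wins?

E

Last-place votes: A 2, B 16, C 6, D 5, E 0.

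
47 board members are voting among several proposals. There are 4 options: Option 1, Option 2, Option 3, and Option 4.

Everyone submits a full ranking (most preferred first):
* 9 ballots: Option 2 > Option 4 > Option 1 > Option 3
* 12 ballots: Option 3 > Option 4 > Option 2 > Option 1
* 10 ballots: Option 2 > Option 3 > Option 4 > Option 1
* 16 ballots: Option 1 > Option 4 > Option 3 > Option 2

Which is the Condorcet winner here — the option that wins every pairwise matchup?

Option 4

Option 4 vs Option 1: 31–16
Option 4 vs Option 2: 28–19
Option 4 vs Option 3: 25–22
Option 4 beats every other option.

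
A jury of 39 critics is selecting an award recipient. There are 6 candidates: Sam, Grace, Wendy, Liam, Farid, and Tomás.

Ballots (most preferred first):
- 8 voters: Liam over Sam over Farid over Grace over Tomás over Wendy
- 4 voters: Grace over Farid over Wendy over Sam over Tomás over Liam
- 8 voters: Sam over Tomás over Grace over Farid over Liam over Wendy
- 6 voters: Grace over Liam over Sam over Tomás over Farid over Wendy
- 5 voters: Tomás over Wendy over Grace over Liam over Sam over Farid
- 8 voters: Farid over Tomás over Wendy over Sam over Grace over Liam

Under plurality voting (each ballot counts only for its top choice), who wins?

Grace

First-place votes: Sam 8, Grace 10, Wendy 0, Liam 8, Farid 8, Tomás 5.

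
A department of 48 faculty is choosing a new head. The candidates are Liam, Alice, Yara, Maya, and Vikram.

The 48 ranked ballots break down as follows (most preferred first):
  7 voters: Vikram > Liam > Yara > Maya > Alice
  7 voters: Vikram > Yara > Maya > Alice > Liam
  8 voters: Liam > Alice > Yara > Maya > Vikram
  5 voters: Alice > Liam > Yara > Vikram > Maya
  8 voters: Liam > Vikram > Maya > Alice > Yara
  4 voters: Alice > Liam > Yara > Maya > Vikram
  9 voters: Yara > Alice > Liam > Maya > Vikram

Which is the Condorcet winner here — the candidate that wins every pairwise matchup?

Alice vs Liam: 25–23
Alice vs Yara: 25–23
Alice vs Maya: 26–22
Alice vs Vikram: 26–22
Alice beats every other candidate.

Alice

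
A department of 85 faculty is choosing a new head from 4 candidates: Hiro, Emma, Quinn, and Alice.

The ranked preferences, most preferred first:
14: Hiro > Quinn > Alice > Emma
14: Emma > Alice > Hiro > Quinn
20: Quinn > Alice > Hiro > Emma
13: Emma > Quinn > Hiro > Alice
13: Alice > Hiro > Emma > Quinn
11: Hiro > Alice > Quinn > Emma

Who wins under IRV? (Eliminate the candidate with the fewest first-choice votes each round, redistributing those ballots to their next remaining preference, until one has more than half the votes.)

Round 1: Hiro 25, Emma 27, Quinn 20, Alice 13. Alice eliminated.
Round 2: Hiro 38, Emma 27, Quinn 20. Quinn eliminated.
Round 3: Hiro 58, Emma 27. Hiro has a majority (≥43).

Hiro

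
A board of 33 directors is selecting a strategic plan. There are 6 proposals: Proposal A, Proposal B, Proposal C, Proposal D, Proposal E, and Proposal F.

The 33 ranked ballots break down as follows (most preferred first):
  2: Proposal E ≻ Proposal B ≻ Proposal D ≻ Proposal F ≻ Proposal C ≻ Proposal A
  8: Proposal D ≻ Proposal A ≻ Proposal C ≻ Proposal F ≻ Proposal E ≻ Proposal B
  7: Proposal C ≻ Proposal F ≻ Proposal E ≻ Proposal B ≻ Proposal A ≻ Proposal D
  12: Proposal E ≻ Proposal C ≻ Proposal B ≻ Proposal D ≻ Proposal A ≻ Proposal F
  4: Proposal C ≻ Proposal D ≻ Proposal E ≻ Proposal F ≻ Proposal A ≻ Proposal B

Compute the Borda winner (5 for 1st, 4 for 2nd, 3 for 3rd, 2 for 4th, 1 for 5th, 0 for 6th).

Proposal C

Proposal A: 2×0 + 8×4 + 7×1 + 12×1 + 4×1 = 55
Proposal B: 2×4 + 8×0 + 7×2 + 12×3 + 4×0 = 58
Proposal C: 2×1 + 8×3 + 7×5 + 12×4 + 4×5 = 129
Proposal D: 2×3 + 8×5 + 7×0 + 12×2 + 4×4 = 86
Proposal E: 2×5 + 8×1 + 7×3 + 12×5 + 4×3 = 111
Proposal F: 2×2 + 8×2 + 7×4 + 12×0 + 4×2 = 56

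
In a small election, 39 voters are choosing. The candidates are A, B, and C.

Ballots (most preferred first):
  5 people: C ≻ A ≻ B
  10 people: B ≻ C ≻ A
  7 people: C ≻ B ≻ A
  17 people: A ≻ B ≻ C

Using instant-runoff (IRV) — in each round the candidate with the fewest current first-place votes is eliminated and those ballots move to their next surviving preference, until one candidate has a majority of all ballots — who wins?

Round 1: A 17, B 10, C 12. B eliminated.
Round 2: A 17, C 22. C has a majority (≥20).

C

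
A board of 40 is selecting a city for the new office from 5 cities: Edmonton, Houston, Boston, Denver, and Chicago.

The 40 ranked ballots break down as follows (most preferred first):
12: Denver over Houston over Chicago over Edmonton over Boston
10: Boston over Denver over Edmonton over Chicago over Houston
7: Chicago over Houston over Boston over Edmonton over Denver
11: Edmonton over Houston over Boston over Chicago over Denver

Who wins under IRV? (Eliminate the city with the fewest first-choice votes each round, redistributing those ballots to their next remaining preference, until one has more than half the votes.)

Boston

Round 1: Edmonton 11, Houston 0, Boston 10, Denver 12, Chicago 7. Houston eliminated.
Round 2: Edmonton 11, Boston 10, Denver 12, Chicago 7. Chicago eliminated.
Round 3: Edmonton 11, Boston 17, Denver 12. Edmonton eliminated.
Round 4: Boston 28, Denver 12. Boston has a majority (≥21).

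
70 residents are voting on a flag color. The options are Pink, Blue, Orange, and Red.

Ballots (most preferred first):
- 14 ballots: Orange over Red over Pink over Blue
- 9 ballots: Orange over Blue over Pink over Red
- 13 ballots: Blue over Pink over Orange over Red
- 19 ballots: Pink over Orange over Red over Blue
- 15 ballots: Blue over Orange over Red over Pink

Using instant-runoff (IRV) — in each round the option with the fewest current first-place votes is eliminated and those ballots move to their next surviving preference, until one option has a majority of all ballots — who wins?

Round 1: Pink 19, Blue 28, Orange 23, Red 0. Red eliminated.
Round 2: Pink 19, Blue 28, Orange 23. Pink eliminated.
Round 3: Blue 28, Orange 42. Orange has a majority (≥36).

Orange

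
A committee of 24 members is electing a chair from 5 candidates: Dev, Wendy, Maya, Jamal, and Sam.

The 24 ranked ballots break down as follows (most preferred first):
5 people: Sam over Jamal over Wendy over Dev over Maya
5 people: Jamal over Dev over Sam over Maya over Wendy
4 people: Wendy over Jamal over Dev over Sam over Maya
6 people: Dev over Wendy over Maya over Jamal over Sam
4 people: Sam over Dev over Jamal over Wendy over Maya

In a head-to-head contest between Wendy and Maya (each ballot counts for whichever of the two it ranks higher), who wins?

Wendy

Wendy is ranked above Maya on 19 ballots; Maya above Wendy on 5.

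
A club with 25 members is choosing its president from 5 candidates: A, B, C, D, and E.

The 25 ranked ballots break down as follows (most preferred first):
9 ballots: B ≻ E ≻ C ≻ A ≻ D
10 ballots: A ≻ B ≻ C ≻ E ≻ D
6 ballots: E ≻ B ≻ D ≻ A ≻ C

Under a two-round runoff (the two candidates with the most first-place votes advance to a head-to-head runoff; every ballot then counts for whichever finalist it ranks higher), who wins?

Round 1 first-place votes: A 10, B 9, C 0, D 0, E 6. A and B advance.
Runoff: A is ranked above B on 10 ballots, B above A on 15.

B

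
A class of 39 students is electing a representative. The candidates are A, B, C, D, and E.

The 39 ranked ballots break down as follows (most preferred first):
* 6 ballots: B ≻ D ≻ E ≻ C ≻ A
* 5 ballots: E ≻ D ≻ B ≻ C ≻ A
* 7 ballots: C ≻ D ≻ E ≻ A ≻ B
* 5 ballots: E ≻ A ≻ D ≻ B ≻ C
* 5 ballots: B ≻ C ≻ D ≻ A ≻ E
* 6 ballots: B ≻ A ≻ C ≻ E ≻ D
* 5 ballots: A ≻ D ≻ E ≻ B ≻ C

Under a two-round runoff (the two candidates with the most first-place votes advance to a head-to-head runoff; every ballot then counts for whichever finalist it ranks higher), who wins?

Round 1 first-place votes: A 5, B 17, C 7, D 0, E 10. B and E advance.
Runoff: B is ranked above E on 17 ballots, E above B on 22.

E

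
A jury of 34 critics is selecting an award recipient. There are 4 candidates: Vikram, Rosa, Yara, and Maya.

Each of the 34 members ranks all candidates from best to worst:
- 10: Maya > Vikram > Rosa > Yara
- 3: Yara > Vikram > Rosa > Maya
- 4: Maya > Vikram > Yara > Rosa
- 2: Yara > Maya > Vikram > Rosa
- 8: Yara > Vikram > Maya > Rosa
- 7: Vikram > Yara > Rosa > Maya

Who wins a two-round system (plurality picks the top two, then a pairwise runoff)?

Yara

Round 1 first-place votes: Vikram 7, Rosa 0, Yara 13, Maya 14. Maya and Yara advance.
Runoff: Maya is ranked above Yara on 14 ballots, Yara above Maya on 20.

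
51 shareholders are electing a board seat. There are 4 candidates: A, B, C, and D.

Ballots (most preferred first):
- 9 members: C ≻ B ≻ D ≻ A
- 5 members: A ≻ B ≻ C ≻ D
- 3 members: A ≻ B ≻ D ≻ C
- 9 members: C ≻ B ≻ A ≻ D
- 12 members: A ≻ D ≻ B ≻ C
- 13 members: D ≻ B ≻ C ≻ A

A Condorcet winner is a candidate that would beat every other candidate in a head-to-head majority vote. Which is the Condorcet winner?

B vs A: 31–20
B vs C: 33–18
B vs D: 26–25
B beats every other candidate.

B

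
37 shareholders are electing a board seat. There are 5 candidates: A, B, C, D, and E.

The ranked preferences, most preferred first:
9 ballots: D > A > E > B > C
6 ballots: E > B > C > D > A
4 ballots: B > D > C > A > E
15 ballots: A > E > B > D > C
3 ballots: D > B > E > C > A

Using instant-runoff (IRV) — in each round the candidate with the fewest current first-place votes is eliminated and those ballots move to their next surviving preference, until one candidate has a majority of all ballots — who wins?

Round 1: A 15, B 4, C 0, D 12, E 6. C eliminated.
Round 2: A 15, B 4, D 12, E 6. B eliminated.
Round 3: A 15, D 16, E 6. E eliminated.
Round 4: A 15, D 22. D has a majority (≥19).

D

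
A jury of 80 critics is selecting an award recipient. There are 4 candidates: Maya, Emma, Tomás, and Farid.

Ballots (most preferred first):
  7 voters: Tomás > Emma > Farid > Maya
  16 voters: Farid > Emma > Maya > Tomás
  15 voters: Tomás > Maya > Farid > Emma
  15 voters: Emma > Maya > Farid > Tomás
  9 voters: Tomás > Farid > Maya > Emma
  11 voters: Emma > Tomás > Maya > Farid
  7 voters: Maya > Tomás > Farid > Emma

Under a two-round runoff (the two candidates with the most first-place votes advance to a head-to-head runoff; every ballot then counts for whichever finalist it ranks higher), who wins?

Emma

Round 1 first-place votes: Maya 7, Emma 26, Tomás 31, Farid 16. Tomás and Emma advance.
Runoff: Tomás is ranked above Emma on 38 ballots, Emma above Tomás on 42.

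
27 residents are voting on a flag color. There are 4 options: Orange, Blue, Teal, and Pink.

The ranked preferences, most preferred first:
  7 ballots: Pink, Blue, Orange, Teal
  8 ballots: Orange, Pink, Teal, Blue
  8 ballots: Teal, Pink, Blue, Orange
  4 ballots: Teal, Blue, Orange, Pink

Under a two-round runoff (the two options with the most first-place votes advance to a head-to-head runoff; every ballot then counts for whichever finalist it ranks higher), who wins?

Orange

Round 1 first-place votes: Orange 8, Blue 0, Teal 12, Pink 7. Teal and Orange advance.
Runoff: Teal is ranked above Orange on 12 ballots, Orange above Teal on 15.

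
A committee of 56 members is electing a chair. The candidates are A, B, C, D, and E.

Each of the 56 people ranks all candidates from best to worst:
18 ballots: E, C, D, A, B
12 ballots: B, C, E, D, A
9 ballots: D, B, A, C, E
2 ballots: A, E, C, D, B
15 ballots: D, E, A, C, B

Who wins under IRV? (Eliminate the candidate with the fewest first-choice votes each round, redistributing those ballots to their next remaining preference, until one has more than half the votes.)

Round 1: A 2, B 12, C 0, D 24, E 18. C eliminated.
Round 2: A 2, B 12, D 24, E 18. A eliminated.
Round 3: B 12, D 24, E 20. B eliminated.
Round 4: D 24, E 32. E has a majority (≥29).

E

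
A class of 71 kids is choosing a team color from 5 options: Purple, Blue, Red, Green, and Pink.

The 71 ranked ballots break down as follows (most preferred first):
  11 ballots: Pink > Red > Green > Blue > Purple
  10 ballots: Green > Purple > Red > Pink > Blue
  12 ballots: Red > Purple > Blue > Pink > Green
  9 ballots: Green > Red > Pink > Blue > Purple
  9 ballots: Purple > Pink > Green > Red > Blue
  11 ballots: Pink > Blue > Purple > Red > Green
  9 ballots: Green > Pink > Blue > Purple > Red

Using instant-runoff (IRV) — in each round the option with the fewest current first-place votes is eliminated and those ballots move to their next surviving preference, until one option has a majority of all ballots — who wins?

Pink

Round 1: Purple 9, Blue 0, Red 12, Green 28, Pink 22. Blue eliminated.
Round 2: Purple 9, Red 12, Green 28, Pink 22. Purple eliminated.
Round 3: Red 12, Green 28, Pink 31. Red eliminated.
Round 4: Green 28, Pink 43. Pink has a majority (≥36).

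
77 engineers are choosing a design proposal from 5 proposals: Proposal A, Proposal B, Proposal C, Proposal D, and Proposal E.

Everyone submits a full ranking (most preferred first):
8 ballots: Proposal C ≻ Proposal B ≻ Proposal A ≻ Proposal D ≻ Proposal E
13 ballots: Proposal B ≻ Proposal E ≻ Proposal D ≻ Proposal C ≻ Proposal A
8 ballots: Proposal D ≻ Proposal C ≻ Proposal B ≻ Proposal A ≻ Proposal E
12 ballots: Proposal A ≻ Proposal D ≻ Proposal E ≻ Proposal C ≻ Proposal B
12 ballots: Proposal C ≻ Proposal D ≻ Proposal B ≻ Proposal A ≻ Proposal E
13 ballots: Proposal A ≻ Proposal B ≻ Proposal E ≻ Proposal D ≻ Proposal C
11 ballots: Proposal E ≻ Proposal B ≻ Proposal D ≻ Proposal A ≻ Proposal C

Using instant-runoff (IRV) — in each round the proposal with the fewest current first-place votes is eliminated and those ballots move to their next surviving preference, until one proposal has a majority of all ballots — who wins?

Proposal C

Round 1: Proposal A 25, Proposal B 13, Proposal C 20, Proposal D 8, Proposal E 11. Proposal D eliminated.
Round 2: Proposal A 25, Proposal B 13, Proposal C 28, Proposal E 11. Proposal E eliminated.
Round 3: Proposal A 25, Proposal B 24, Proposal C 28. Proposal B eliminated.
Round 4: Proposal A 36, Proposal C 41. Proposal C has a majority (≥39).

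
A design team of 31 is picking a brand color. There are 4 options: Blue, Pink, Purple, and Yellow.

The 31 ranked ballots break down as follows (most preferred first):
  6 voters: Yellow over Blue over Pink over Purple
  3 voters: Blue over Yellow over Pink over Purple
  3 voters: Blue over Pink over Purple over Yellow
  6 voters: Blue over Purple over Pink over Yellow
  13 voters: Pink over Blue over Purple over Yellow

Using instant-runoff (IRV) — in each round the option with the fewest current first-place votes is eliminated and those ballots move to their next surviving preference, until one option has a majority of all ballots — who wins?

Round 1: Blue 12, Pink 13, Purple 0, Yellow 6. Purple eliminated.
Round 2: Blue 12, Pink 13, Yellow 6. Yellow eliminated.
Round 3: Blue 18, Pink 13. Blue has a majority (≥16).

Blue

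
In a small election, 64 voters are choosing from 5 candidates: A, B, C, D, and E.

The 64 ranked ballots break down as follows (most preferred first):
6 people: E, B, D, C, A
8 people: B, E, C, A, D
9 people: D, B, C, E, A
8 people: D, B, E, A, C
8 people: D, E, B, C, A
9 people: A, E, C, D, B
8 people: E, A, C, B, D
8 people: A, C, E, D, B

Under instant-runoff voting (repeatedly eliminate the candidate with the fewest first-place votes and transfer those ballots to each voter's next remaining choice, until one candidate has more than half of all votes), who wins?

E

Round 1: A 17, B 8, C 0, D 25, E 14. C eliminated.
Round 2: A 17, B 8, D 25, E 14. B eliminated.
Round 3: A 17, D 25, E 22. A eliminated.
Round 4: D 25, E 39. E has a majority (≥33).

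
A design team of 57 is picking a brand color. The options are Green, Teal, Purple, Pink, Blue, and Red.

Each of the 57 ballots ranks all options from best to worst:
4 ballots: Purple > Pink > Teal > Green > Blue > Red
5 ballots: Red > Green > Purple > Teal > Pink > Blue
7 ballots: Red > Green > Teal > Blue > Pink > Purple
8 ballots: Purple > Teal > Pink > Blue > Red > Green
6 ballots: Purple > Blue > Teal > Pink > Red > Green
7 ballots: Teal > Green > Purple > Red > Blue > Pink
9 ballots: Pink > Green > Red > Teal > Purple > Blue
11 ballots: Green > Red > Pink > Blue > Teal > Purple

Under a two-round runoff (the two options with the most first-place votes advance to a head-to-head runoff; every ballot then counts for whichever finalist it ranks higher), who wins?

Red

Round 1 first-place votes: Green 11, Teal 7, Purple 18, Pink 9, Blue 0, Red 12. Purple and Red advance.
Runoff: Purple is ranked above Red on 25 ballots, Red above Purple on 32.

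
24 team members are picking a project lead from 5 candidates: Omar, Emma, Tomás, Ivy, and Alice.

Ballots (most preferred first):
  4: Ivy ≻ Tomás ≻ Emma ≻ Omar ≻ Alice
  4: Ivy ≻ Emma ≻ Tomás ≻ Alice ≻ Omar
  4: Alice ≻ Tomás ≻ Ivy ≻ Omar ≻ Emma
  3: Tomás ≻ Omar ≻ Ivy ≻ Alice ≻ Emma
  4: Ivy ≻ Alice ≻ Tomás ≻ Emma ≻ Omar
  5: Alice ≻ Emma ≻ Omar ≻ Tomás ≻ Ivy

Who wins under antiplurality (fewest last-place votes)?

Tomás

Last-place votes: Omar 8, Emma 7, Tomás 0, Ivy 5, Alice 4.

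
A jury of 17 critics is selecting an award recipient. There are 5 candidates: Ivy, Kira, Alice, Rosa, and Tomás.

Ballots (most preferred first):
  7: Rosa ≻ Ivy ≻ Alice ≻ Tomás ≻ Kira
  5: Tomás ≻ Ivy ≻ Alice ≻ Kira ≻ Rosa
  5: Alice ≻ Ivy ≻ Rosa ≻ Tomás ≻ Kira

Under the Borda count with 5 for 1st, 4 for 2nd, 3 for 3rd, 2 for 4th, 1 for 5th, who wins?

Ivy: 7×4 + 5×4 + 5×4 = 68
Kira: 7×1 + 5×2 + 5×1 = 22
Alice: 7×3 + 5×3 + 5×5 = 61
Rosa: 7×5 + 5×1 + 5×3 = 55
Tomás: 7×2 + 5×5 + 5×2 = 49

Ivy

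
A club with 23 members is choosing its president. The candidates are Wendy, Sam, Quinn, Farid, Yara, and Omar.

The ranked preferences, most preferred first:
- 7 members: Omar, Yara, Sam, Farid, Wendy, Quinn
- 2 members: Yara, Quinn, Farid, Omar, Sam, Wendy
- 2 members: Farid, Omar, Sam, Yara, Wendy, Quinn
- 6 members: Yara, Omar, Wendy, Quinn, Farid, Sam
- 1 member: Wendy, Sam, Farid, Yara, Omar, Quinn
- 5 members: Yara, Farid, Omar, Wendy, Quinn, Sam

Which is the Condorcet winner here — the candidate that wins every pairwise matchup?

Yara

Yara vs Wendy: 22–1
Yara vs Sam: 20–3
Yara vs Quinn: 23–0
Yara vs Farid: 20–3
Yara vs Omar: 14–9
Yara beats every other candidate.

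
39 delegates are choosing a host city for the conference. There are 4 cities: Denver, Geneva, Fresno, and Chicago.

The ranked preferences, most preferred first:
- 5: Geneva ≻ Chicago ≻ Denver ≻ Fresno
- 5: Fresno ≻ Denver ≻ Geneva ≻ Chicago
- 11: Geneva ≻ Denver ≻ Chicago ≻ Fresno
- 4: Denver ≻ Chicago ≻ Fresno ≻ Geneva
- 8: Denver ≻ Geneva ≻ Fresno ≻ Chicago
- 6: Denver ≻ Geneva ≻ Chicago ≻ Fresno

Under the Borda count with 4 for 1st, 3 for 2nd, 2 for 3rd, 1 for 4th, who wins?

Denver: 5×2 + 5×3 + 11×3 + 4×4 + 8×4 + 6×4 = 130
Geneva: 5×4 + 5×2 + 11×4 + 4×1 + 8×3 + 6×3 = 120
Fresno: 5×1 + 5×4 + 11×1 + 4×2 + 8×2 + 6×1 = 66
Chicago: 5×3 + 5×1 + 11×2 + 4×3 + 8×1 + 6×2 = 74

Denver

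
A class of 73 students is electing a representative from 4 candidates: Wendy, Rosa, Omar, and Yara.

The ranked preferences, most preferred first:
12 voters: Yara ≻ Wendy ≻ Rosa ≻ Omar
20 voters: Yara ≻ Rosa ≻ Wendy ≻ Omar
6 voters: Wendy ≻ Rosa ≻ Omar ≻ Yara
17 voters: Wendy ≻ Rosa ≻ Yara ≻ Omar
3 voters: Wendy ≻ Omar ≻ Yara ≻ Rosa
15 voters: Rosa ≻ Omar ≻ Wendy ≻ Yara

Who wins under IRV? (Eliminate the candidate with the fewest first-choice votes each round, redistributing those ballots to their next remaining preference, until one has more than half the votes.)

Wendy

Round 1: Wendy 26, Rosa 15, Omar 0, Yara 32. Omar eliminated.
Round 2: Wendy 26, Rosa 15, Yara 32. Rosa eliminated.
Round 3: Wendy 41, Yara 32. Wendy has a majority (≥37).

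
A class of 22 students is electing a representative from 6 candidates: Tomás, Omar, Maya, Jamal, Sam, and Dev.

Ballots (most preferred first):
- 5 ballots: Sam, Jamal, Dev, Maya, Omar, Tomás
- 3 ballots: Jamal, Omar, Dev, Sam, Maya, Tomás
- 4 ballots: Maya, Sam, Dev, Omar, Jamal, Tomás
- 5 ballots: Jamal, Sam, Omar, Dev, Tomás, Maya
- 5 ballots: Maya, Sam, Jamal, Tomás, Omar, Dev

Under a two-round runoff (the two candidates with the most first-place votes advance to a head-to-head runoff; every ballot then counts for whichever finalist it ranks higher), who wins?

Jamal

Round 1 first-place votes: Tomás 0, Omar 0, Maya 9, Jamal 8, Sam 5, Dev 0. Maya and Jamal advance.
Runoff: Maya is ranked above Jamal on 9 ballots, Jamal above Maya on 13.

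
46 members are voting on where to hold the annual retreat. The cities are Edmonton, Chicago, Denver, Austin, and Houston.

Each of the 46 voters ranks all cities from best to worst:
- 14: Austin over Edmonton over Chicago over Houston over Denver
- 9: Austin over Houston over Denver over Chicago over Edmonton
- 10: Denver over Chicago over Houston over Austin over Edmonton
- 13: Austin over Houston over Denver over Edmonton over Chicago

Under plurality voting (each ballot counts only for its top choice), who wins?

First-place votes: Edmonton 0, Chicago 0, Denver 10, Austin 36, Houston 0.

Austin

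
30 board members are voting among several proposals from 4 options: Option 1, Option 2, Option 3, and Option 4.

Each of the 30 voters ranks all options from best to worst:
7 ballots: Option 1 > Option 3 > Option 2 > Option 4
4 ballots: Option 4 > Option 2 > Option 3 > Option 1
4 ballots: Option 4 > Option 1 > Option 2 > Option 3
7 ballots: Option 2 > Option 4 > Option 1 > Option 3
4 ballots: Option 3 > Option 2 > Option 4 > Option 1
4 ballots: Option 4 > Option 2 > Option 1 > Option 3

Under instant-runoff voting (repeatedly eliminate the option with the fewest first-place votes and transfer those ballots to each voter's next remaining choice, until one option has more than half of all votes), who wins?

Option 2

Round 1: Option 1 7, Option 2 7, Option 3 4, Option 4 12. Option 3 eliminated.
Round 2: Option 1 7, Option 2 11, Option 4 12. Option 1 eliminated.
Round 3: Option 2 18, Option 4 12. Option 2 has a majority (≥16).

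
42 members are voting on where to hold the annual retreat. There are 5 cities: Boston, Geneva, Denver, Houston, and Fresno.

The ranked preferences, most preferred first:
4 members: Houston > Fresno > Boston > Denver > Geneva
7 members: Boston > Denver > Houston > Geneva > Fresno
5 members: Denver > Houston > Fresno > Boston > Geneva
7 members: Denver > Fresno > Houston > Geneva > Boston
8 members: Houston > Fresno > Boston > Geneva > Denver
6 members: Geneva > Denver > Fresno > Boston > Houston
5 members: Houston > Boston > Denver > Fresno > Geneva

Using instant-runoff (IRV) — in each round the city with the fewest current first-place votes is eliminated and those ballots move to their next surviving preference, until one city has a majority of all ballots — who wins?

Denver

Round 1: Boston 7, Geneva 6, Denver 12, Houston 17, Fresno 0. Fresno eliminated.
Round 2: Boston 7, Geneva 6, Denver 12, Houston 17. Geneva eliminated.
Round 3: Boston 7, Denver 18, Houston 17. Boston eliminated.
Round 4: Denver 25, Houston 17. Denver has a majority (≥22).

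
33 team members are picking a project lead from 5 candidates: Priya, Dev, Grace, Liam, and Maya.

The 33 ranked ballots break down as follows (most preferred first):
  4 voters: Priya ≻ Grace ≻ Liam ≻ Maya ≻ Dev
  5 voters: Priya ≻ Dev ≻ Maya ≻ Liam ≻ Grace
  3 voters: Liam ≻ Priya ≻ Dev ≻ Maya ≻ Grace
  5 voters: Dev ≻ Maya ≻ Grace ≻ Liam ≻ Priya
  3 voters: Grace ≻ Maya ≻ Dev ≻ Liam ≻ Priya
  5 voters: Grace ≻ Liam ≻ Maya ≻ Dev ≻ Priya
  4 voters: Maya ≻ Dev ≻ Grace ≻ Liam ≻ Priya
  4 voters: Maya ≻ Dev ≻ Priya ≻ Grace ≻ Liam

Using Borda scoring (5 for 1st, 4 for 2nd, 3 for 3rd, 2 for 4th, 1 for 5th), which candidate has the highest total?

Priya: 4×5 + 5×5 + 3×4 + 5×1 + 3×1 + 5×1 + 4×1 + 4×3 = 86
Dev: 4×1 + 5×4 + 3×3 + 5×5 + 3×3 + 5×2 + 4×4 + 4×4 = 109
Grace: 4×4 + 5×1 + 3×1 + 5×3 + 3×5 + 5×5 + 4×3 + 4×2 = 99
Liam: 4×3 + 5×2 + 3×5 + 5×2 + 3×2 + 5×4 + 4×2 + 4×1 = 85
Maya: 4×2 + 5×3 + 3×2 + 5×4 + 3×4 + 5×3 + 4×5 + 4×5 = 116

Maya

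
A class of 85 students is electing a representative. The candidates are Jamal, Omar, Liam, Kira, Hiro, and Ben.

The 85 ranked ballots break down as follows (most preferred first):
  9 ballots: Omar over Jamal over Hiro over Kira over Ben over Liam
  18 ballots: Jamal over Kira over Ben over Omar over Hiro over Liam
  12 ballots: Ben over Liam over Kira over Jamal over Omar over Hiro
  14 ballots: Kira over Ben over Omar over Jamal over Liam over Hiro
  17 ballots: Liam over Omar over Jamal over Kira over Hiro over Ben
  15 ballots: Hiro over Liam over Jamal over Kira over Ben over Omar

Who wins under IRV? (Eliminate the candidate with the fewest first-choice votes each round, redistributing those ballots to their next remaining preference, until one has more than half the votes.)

Liam

Round 1: Jamal 18, Omar 9, Liam 17, Kira 14, Hiro 15, Ben 12. Omar eliminated.
Round 2: Jamal 27, Liam 17, Kira 14, Hiro 15, Ben 12. Ben eliminated.
Round 3: Jamal 27, Liam 29, Kira 14, Hiro 15. Kira eliminated.
Round 4: Jamal 41, Liam 29, Hiro 15. Hiro eliminated.
Round 5: Jamal 41, Liam 44. Liam has a majority (≥43).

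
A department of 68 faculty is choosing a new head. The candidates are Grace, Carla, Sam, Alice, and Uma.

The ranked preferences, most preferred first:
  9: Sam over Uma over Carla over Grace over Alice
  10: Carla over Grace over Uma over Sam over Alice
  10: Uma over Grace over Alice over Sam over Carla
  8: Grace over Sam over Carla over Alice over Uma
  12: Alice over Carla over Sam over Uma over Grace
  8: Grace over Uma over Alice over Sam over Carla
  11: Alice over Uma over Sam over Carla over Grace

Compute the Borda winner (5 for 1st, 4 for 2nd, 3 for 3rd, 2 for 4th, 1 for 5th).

Grace: 9×2 + 10×4 + 10×4 + 8×5 + 12×1 + 8×5 + 11×1 = 201
Carla: 9×3 + 10×5 + 10×1 + 8×3 + 12×4 + 8×1 + 11×2 = 189
Sam: 9×5 + 10×2 + 10×2 + 8×4 + 12×3 + 8×2 + 11×3 = 202
Alice: 9×1 + 10×1 + 10×3 + 8×2 + 12×5 + 8×3 + 11×5 = 204
Uma: 9×4 + 10×3 + 10×5 + 8×1 + 12×2 + 8×4 + 11×4 = 224

Uma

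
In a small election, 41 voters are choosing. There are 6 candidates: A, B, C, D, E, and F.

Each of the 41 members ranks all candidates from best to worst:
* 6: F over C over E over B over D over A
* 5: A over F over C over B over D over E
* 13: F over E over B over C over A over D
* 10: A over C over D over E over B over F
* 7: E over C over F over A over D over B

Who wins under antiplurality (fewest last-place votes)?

C

Last-place votes: A 6, B 7, C 0, D 13, E 5, F 10.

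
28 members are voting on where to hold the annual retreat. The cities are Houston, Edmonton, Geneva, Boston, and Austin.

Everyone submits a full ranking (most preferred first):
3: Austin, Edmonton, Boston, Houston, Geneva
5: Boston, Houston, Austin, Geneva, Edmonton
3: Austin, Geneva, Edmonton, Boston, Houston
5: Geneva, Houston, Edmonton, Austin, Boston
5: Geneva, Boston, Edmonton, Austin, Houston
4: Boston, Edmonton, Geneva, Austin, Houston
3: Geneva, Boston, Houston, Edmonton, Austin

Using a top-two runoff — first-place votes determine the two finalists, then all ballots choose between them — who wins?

Geneva

Round 1 first-place votes: Houston 0, Edmonton 0, Geneva 13, Boston 9, Austin 6. Geneva and Boston advance.
Runoff: Geneva is ranked above Boston on 16 ballots, Boston above Geneva on 12.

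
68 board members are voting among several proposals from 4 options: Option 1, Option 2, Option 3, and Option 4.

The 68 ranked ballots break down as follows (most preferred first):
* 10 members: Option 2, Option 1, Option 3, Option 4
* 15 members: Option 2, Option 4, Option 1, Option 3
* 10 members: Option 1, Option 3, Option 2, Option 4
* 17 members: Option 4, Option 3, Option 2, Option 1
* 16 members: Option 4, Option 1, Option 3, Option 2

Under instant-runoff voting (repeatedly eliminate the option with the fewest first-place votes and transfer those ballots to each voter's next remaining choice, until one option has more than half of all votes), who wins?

Round 1: Option 1 10, Option 2 25, Option 3 0, Option 4 33. Option 3 eliminated.
Round 2: Option 1 10, Option 2 25, Option 4 33. Option 1 eliminated.
Round 3: Option 2 35, Option 4 33. Option 2 has a majority (≥35).

Option 2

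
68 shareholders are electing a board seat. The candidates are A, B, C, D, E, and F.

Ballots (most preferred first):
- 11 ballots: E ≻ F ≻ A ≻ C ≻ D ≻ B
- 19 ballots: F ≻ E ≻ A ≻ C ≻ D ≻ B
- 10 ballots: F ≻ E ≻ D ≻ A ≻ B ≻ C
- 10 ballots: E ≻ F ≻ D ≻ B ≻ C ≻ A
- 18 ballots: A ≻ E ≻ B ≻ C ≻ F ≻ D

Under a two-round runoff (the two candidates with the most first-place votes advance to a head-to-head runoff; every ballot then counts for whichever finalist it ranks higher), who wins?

Round 1 first-place votes: A 18, B 0, C 0, D 0, E 21, F 29. F and E advance.
Runoff: F is ranked above E on 29 ballots, E above F on 39.

E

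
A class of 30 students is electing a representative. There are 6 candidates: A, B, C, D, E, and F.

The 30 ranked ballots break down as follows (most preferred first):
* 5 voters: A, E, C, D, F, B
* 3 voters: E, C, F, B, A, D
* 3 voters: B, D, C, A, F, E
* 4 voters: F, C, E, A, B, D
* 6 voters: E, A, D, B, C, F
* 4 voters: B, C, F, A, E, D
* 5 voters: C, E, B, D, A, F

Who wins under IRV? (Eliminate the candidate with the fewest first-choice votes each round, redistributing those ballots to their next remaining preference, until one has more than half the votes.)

C

Round 1: A 5, B 7, C 5, D 0, E 9, F 4. D eliminated.
Round 2: A 5, B 7, C 5, E 9, F 4. F eliminated.
Round 3: A 5, B 7, C 9, E 9. A eliminated.
Round 4: B 7, C 9, E 14. B eliminated.
Round 5: C 16, E 14. C has a majority (≥16).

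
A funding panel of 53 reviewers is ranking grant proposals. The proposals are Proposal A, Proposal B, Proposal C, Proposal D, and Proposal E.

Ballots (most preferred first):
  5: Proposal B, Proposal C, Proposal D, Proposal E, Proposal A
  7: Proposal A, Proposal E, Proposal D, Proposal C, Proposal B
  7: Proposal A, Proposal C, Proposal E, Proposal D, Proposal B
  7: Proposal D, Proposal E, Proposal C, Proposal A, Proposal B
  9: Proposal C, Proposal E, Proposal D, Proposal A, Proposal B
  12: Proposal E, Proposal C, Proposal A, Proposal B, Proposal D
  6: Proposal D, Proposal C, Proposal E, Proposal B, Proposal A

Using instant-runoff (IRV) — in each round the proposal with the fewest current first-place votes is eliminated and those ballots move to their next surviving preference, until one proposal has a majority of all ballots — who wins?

Proposal C

Round 1: Proposal A 14, Proposal B 5, Proposal C 9, Proposal D 13, Proposal E 12. Proposal B eliminated.
Round 2: Proposal A 14, Proposal C 14, Proposal D 13, Proposal E 12. Proposal E eliminated.
Round 3: Proposal A 14, Proposal C 26, Proposal D 13. Proposal D eliminated.
Round 4: Proposal A 14, Proposal C 39. Proposal C has a majority (≥27).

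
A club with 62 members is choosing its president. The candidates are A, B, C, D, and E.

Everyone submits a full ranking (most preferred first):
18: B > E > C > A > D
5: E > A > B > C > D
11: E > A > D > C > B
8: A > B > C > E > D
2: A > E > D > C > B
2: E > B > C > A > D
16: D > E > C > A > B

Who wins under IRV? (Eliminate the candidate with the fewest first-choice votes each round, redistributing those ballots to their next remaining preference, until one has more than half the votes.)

E

Round 1: A 10, B 18, C 0, D 16, E 18. C eliminated.
Round 2: A 10, B 18, D 16, E 18. A eliminated.
Round 3: B 26, D 16, E 20. D eliminated.
Round 4: B 26, E 36. E has a majority (≥32).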